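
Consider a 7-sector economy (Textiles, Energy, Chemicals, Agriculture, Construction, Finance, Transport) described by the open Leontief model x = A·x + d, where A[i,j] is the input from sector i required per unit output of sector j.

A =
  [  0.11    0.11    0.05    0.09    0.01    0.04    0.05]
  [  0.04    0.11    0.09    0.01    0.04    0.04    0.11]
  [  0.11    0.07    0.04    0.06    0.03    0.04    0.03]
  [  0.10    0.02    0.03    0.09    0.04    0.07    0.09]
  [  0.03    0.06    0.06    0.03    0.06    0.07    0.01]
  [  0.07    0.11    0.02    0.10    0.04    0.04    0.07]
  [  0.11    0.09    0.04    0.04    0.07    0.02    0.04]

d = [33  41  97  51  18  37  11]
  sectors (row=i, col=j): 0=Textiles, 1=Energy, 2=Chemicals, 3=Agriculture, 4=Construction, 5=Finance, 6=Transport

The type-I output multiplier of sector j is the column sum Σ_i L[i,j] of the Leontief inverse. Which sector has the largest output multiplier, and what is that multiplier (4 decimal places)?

Energy (1.9958)

Form M = I − A:
  [  0.89   -0.11   -0.05   -0.09   -0.01   -0.04   -0.05]
  [ -0.04    0.89   -0.09   -0.01   -0.04   -0.04   -0.11]
  [ -0.11   -0.07    0.96   -0.06   -0.03   -0.04   -0.03]
  [ -0.10   -0.02   -0.03    0.91   -0.04   -0.07   -0.09]
  [ -0.03   -0.06   -0.06   -0.03    0.94   -0.07   -0.01]
  [ -0.07   -0.11   -0.02   -0.10   -0.04    0.96   -0.07]
  [ -0.11   -0.09   -0.04   -0.04   -0.07   -0.02    0.96]
Leontief inverse L = M⁻¹:
  [  1.1785    0.1784    0.0908    0.1387    0.0399    0.0755    0.1036]
  [  0.1014    1.1766    0.1295    0.0484    0.0719    0.0706    0.1546]
  [  0.1659    0.1267    1.0732    0.1012    0.0540    0.0697    0.0718]
  [  0.1671    0.0826    0.0643    1.1403    0.0704    0.1042    0.1354]
  [  0.0717    0.1061    0.0870    0.0620    1.0818    0.0953    0.0426]
  [  0.1335    0.1745    0.0598    0.1449    0.0717    1.0753    0.1216]
  [  0.1664    0.1508    0.0775    0.0797    0.0969    0.0519    1.0823]
Total output x = L · d:
  x_0 = 1.1785·33 + 0.1784·41 + 0.0908·97 + 0.1387·51 + 0.0399·18 + 0.0755·37 + 0.1036·11 = 66.7371
  x_1 = 0.1014·33 + 1.1766·41 + 0.1295·97 + 0.0484·51 + 0.0719·18 + 0.0706·37 + 0.1546·11 = 72.2271
  x_2 = 0.1659·33 + 0.1267·41 + 1.0732·97 + 0.1012·51 + 0.0540·18 + 0.0697·37 + 0.0718·11 = 124.2672
  x_3 = 0.1671·33 + 0.0826·41 + 0.0643·97 + 1.1403·51 + 0.0704·18 + 0.1042·37 + 0.1354·11 = 79.9058
  x_4 = 0.0717·33 + 0.1061·41 + 0.0870·97 + 0.0620·51 + 1.0818·18 + 0.0953·37 + 0.0426·11 = 41.7862
  x_5 = 0.1335·33 + 0.1745·41 + 0.0598·97 + 0.1449·51 + 0.0717·18 + 1.0753·37 + 0.1216·11 = 67.1688
  x_6 = 0.1664·33 + 0.1508·41 + 0.0775·97 + 0.0797·51 + 0.0969·18 + 0.0519·37 + 1.0823·11 = 38.8300
Output multipliers (column sums of L):
  Textiles: 1.9846
  Energy: 1.9958
  Chemicals: 1.5821
  Agriculture: 1.7152
  Construction: 1.4865
  Finance: 1.5426
  Transport: 1.7119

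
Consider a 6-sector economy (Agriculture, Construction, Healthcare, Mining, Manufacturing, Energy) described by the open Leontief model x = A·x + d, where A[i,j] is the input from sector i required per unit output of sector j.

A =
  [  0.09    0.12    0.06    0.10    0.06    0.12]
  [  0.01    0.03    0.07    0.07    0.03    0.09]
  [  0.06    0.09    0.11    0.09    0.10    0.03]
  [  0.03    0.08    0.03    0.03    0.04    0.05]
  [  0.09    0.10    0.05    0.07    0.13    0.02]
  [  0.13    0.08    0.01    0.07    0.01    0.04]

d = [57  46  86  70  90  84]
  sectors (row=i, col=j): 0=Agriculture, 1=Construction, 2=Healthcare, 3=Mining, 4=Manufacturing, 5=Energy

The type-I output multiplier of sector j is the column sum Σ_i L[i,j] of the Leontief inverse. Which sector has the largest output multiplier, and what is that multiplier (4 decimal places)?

Form M = I − A:
  [  0.91   -0.12   -0.06   -0.10   -0.06   -0.12]
  [ -0.01    0.97   -0.07   -0.07   -0.03   -0.09]
  [ -0.06   -0.09    0.89   -0.09   -0.10   -0.03]
  [ -0.03   -0.08   -0.03    0.97   -0.04   -0.05]
  [ -0.09   -0.10   -0.05   -0.07    0.87   -0.02]
  [ -0.13   -0.08   -0.01   -0.07   -0.01    0.96]
Leontief inverse L = M⁻¹:
  [  1.1491    0.1909    0.1060    0.1625    0.1075    0.1755]
  [  0.0435    1.0690    0.0950    0.1028    0.0568    0.1152]
  [  0.1088    0.1549    1.1575    0.1463    0.1535    0.0751]
  [  0.0568    0.1121    0.0528    1.0598    0.0634    0.0758]
  [  0.1385    0.1635    0.0935    0.1249    1.1819    0.0667]
  [  0.1659    0.1264    0.0391    0.1107    0.0378    1.0820]
Total output x = L · d:
  x_0 = 1.1491·57 + 0.1909·46 + 0.1060·86 + 0.1625·70 + 0.1075·90 + 0.1755·84 = 119.1888
  x_1 = 0.0435·57 + 1.0690·46 + 0.0950·86 + 0.1028·70 + 0.0568·90 + 0.1152·84 = 81.8025
  x_2 = 0.1088·57 + 0.1549·46 + 1.1575·86 + 0.1463·70 + 0.1535·90 + 0.0751·84 = 143.2340
  x_3 = 0.0568·57 + 0.1121·46 + 0.0528·86 + 1.0598·70 + 0.0634·90 + 0.0758·84 = 99.1936
  x_4 = 0.1385·57 + 0.1635·46 + 0.0935·86 + 0.1249·70 + 1.1819·90 + 0.0667·84 = 144.1680
  x_5 = 0.1659·57 + 0.1264·46 + 0.0391·86 + 0.1107·70 + 0.0378·90 + 1.0820·84 = 120.6837
Output multipliers (column sums of L):
  Agriculture: 1.6625
  Construction: 1.8168
  Healthcare: 1.5439
  Mining: 1.7070
  Manufacturing: 1.6009
  Energy: 1.5903

Construction (1.8168)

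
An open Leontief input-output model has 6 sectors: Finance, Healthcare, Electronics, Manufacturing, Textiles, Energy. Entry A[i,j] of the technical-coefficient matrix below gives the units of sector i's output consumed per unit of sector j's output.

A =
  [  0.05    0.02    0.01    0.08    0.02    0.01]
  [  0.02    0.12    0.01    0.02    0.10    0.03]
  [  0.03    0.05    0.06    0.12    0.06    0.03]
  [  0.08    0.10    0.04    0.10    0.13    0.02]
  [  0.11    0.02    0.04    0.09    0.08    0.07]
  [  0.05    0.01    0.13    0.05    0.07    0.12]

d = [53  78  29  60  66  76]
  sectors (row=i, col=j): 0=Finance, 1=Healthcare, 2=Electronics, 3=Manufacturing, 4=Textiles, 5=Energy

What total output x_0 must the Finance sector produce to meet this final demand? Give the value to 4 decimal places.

Form M = I − A:
  [  0.95   -0.02   -0.01   -0.08   -0.02   -0.01]
  [ -0.02    0.88   -0.01   -0.02   -0.10   -0.03]
  [ -0.03   -0.05    0.94   -0.12   -0.06   -0.03]
  [ -0.08   -0.10   -0.04    0.90   -0.13   -0.02]
  [ -0.11   -0.02   -0.04   -0.09    0.92   -0.07]
  [ -0.05   -0.01   -0.13   -0.05   -0.07    0.88]
Leontief inverse L = M⁻¹:
  [  1.0692    0.0386    0.0209    0.1043    0.0451    0.0201]
  [  0.0482    1.1485    0.0281    0.0504    0.1389    0.0529]
  [  0.0654    0.0851    1.0845    0.1661    0.1089    0.0531]
  [  0.1271    0.1430    0.0671    1.1563    0.1899    0.0500]
  [  0.1510    0.0503    0.0698    0.1421    1.1279    0.0988]
  [  0.0902    0.0399    0.1711    0.1080    0.1207    1.1566]
Total output x = L · d:
  x_0 = 1.0692·53 + 0.0386·78 + 0.0209·29 + 0.1043·60 + 0.0451·66 + 0.0201·76 = 71.0470
  x_1 = 0.0482·53 + 1.1485·78 + 0.0281·29 + 0.0504·60 + 0.1389·66 + 0.0529·76 = 109.1570
  x_2 = 0.0654·53 + 0.0851·78 + 1.0845·29 + 0.1661·60 + 0.1089·66 + 0.0531·76 = 62.7408
  x_3 = 0.1271·53 + 0.1430·78 + 0.0671·29 + 1.1563·60 + 0.1899·66 + 0.0500·76 = 105.5430
  x_4 = 0.1510·53 + 0.0503·78 + 0.0698·29 + 0.1421·60 + 1.1279·66 + 0.0988·76 = 104.4258
  x_5 = 0.0902·53 + 0.0399·78 + 0.1711·29 + 0.1080·60 + 0.1207·66 + 1.1566·76 = 115.2127

71.0470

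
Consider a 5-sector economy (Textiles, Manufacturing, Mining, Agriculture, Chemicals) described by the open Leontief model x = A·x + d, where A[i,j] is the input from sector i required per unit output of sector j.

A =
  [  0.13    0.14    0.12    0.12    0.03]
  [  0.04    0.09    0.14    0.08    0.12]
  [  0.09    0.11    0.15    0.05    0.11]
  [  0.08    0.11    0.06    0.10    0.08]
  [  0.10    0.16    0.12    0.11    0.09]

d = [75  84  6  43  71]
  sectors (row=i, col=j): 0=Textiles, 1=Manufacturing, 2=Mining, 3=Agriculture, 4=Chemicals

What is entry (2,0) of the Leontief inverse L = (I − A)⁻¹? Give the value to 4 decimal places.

Form M = I − A:
  [  0.87   -0.14   -0.12   -0.12   -0.03]
  [ -0.04    0.91   -0.14   -0.08   -0.12]
  [ -0.09   -0.11    0.85   -0.05   -0.11]
  [ -0.08   -0.11   -0.06    0.90   -0.08]
  [ -0.10   -0.16   -0.12   -0.11    0.91]
Leontief inverse L = M⁻¹:
  [  1.2215    0.2660    0.2490    0.2156    0.1244]
  [  0.1208    1.2048    0.2564    0.1629    0.2082]
  [  0.1795    0.2351    1.2793    0.1408    0.2039]
  [  0.1529    0.2130    0.1619    1.1785    0.1563]
  [  0.1976    0.2978    0.2607    0.2134    1.1950]
Total output x = L · d:
  x_0 = 1.2215·75 + 0.2660·84 + 0.2490·6 + 0.2156·43 + 0.1244·71 = 133.5505
  x_1 = 0.1208·75 + 1.2048·84 + 0.2564·6 + 0.1629·43 + 0.2082·71 = 133.5838
  x_2 = 0.1795·75 + 0.2351·84 + 1.2793·6 + 0.1408·43 + 0.2039·71 = 61.4298
  x_3 = 0.1529·75 + 0.2130·84 + 0.1619·6 + 1.1785·43 + 0.1563·71 = 92.1085
  x_4 = 0.1976·75 + 0.2978·84 + 0.2607·6 + 0.2134·43 + 1.1950·71 = 135.4197

L[2,0] = 0.1795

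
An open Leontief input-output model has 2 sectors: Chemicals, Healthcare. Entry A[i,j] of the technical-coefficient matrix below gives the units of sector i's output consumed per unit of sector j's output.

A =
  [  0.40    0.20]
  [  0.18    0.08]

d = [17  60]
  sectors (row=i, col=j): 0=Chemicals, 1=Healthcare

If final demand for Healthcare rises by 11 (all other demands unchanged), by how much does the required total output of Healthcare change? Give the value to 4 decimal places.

Form M = I − A:
  [  0.60   -0.20]
  [ -0.18    0.92]
Leontief inverse L = M⁻¹:
  [  1.7829    0.3876]
  [  0.3488    1.1628]
Total output x = L · d:
  x_0 = 1.7829·17 + 0.3876·60 = 53.5659
  x_1 = 0.3488·17 + 1.1628·60 = 75.6977
Δx_1 = L[1,1] · Δd_1 = 1.1628 · 11 = 12.7907

12.7907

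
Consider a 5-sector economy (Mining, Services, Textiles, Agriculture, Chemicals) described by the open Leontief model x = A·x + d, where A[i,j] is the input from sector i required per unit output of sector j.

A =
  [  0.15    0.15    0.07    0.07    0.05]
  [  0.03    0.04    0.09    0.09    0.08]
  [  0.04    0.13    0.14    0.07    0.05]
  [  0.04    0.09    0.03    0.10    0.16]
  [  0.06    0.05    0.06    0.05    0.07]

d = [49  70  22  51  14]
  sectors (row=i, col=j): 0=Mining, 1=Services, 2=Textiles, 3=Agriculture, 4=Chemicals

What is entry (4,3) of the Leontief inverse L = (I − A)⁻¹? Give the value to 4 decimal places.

L[4,3] = 0.0854

Form M = I − A:
  [  0.85   -0.15   -0.07   -0.07   -0.05]
  [ -0.03    0.96   -0.09   -0.09   -0.08]
  [ -0.04   -0.13    0.86   -0.07   -0.05]
  [ -0.04   -0.09   -0.03    0.90   -0.16]
  [ -0.06   -0.05   -0.06   -0.05    0.93]
Leontief inverse L = M⁻¹:
  [  1.2050    0.2249    0.1342    0.1330    0.1142]
  [  0.0597    1.0877    0.1321    0.1307    0.1264]
  [  0.0767    0.1918    1.2009    0.1245    0.1066]
  [  0.0781    0.1417    0.0765    1.1494    0.2183]
  [  0.0901    0.0930    0.0973    0.0854    1.1080]
Total output x = L · d:
  x_0 = 1.2050·49 + 0.2249·70 + 0.1342·22 + 0.1330·51 + 0.1142·14 = 86.1244
  x_1 = 0.0597·49 + 1.0877·70 + 0.1321·22 + 0.1307·51 + 0.1264·14 = 90.4040
  x_2 = 0.0767·49 + 0.1918·70 + 1.2009·22 + 0.1245·51 + 0.1066·14 = 51.4437
  x_3 = 0.0781·49 + 0.1417·70 + 0.0765·22 + 1.1494·51 + 0.2183·14 = 77.1047
  x_4 = 0.0901·49 + 0.0930·70 + 0.0973·22 + 0.0854·51 + 1.1080·14 = 32.9350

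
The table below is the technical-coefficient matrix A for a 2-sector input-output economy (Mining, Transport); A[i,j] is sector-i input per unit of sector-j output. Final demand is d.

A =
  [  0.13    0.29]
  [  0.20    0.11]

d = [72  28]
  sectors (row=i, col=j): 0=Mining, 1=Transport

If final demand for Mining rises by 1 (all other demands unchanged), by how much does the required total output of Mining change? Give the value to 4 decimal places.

1.2425

Form M = I − A:
  [  0.87   -0.29]
  [ -0.20    0.89]
Leontief inverse L = M⁻¹:
  [  1.2425    0.4049]
  [  0.2792    1.2146]
Total output x = L · d:
  x_0 = 1.2425·72 + 0.4049·28 = 100.7958
  x_1 = 0.2792·72 + 1.2146·28 = 54.1114
Δx_0 = L[0,0] · Δd_0 = 1.2425 · 1 = 1.2425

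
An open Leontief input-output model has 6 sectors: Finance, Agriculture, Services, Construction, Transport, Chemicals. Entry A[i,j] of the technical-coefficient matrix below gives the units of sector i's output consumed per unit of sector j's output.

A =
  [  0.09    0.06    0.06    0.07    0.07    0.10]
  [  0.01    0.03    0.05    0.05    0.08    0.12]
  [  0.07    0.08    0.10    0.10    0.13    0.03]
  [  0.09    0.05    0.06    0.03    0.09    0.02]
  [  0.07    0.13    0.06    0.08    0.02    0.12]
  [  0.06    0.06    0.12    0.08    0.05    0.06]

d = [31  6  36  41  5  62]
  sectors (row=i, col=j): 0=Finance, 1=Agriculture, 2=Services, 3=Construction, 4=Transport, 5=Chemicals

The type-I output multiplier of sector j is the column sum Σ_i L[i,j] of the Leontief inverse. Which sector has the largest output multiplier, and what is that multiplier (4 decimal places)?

Form M = I − A:
  [  0.91   -0.06   -0.06   -0.07   -0.07   -0.10]
  [ -0.01    0.97   -0.05   -0.05   -0.08   -0.12]
  [ -0.07   -0.08    0.90   -0.10   -0.13   -0.03]
  [ -0.09   -0.05   -0.06    0.97   -0.09   -0.02]
  [ -0.07   -0.13   -0.06   -0.08    0.98   -0.12]
  [ -0.06   -0.06   -0.12   -0.08   -0.05    0.94]
Leontief inverse L = M⁻¹:
  [  1.1419    0.1137    0.1203    0.1242    0.1263    0.1586]
  [  0.0486    1.0731    0.0988    0.0924    0.1210    0.1627]
  [  0.1285    0.1445    1.1645    0.1609    0.1952    0.0976]
  [  0.1298    0.0939    0.1034    1.0724    0.1326    0.0688]
  [  0.1199    0.1807    0.1232    0.1348    1.0817    0.1807]
  [  0.1098    0.1118    0.1780    0.1328    0.1095    1.1123]
Total output x = L · d:
  x_0 = 1.1419·31 + 0.1137·6 + 0.1203·36 + 0.1242·41 + 0.1263·5 + 0.1586·62 = 55.9641
  x_1 = 0.0486·31 + 1.0731·6 + 0.0988·36 + 0.0924·41 + 0.1210·5 + 0.1627·62 = 25.9819
  x_2 = 0.1285·31 + 0.1445·6 + 1.1645·36 + 0.1609·41 + 0.1952·5 + 0.0976·62 = 60.3987
  x_3 = 0.1298·31 + 0.0939·6 + 0.1034·36 + 1.0724·41 + 0.1326·5 + 0.0688·62 = 57.2086
  x_4 = 0.1199·31 + 0.1807·6 + 0.1232·36 + 0.1348·41 + 1.0817·5 + 0.1807·62 = 31.3756
  x_5 = 0.1098·31 + 0.1118·6 + 0.1780·36 + 0.1328·41 + 0.1095·5 + 1.1123·62 = 85.4362
Output multipliers (column sums of L):
  Finance: 1.6785
  Agriculture: 1.7176
  Services: 1.7881
  Construction: 1.7175
  Transport: 1.7663
  Chemicals: 1.7808

Services (1.7881)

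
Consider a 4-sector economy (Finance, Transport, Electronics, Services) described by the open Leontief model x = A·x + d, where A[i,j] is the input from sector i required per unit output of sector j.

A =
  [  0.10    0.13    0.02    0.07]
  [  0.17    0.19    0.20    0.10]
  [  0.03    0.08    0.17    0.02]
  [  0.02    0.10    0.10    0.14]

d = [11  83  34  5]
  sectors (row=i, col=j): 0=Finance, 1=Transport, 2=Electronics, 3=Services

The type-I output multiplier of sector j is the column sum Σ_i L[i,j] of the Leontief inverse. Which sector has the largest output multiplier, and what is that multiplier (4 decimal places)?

Electronics (1.8777)

Form M = I − A:
  [  0.90   -0.13   -0.02   -0.07]
  [ -0.17    0.81   -0.20   -0.10]
  [ -0.03   -0.08    0.83   -0.02]
  [ -0.02   -0.10   -0.10    0.86]
Leontief inverse L = M⁻¹:
  [  1.1565    0.2097    0.0929    0.1207]
  [  0.2680    1.3351    0.3505    0.1852]
  [  0.0692    0.1405    1.2465    0.0510]
  [  0.0661    0.1765    0.1879    1.1931]
Total output x = L · d:
  x_0 = 1.1565·11 + 0.2097·83 + 0.0929·34 + 0.1207·5 = 33.8887
  x_1 = 0.2680·11 + 1.3351·83 + 0.3505·34 + 0.1852·5 = 126.5993
  x_2 = 0.0692·11 + 0.1405·83 + 1.2465·34 + 0.0510·5 = 55.0592
  x_3 = 0.0661·11 + 0.1765·83 + 0.1879·34 + 1.1931·5 = 27.7251
Output multipliers (column sums of L):
  Finance: 1.5598
  Transport: 1.8617
  Electronics: 1.8777
  Services: 1.5499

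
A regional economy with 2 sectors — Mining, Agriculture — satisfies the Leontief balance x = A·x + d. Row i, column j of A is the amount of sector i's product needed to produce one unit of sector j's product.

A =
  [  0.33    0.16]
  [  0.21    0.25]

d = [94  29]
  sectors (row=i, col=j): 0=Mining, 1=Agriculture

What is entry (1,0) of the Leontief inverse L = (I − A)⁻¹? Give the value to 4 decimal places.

L[1,0] = 0.4479

Form M = I − A:
  [  0.67   -0.16]
  [ -0.21    0.75]
Leontief inverse L = M⁻¹:
  [  1.5995    0.3412]
  [  0.4479    1.4289]
Total output x = L · d:
  x_0 = 1.5995·94 + 0.3412·29 = 160.2474
  x_1 = 0.4479·94 + 1.4289·29 = 83.5359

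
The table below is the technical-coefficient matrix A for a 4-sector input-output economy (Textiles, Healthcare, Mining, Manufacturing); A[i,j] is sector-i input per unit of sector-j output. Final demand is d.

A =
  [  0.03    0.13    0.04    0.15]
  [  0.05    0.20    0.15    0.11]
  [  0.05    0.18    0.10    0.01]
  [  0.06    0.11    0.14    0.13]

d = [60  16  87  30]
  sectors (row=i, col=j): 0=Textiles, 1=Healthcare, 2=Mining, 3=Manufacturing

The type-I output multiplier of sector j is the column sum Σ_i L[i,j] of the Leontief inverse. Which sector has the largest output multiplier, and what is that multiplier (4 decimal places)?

Healthcare (2.0958)

Form M = I − A:
  [  0.97   -0.13   -0.04   -0.15]
  [ -0.05    0.80   -0.15   -0.11]
  [ -0.05   -0.18    0.90   -0.01]
  [ -0.06   -0.11   -0.14    0.87]
Leontief inverse L = M⁻¹:
  [  1.0620    0.2286    0.1185    0.2134]
  [  0.0947    1.3497    0.2587    0.1899]
  [  0.0790    0.2852    1.1720    0.0632]
  [  0.0979    0.2323    0.2295    1.1983]
Total output x = L · d:
  x_0 = 1.0620·60 + 0.2286·16 + 0.1185·87 + 0.2134·30 = 84.0876
  x_1 = 0.0947·60 + 1.3497·16 + 0.2587·87 + 0.1899·30 = 55.4805
  x_2 = 0.0790·60 + 0.2852·16 + 1.1720·87 + 0.0632·30 = 113.1622
  x_3 = 0.0979·60 + 0.2323·16 + 0.2295·87 + 1.1983·30 = 65.5067
Output multipliers (column sums of L):
  Textiles: 1.3336
  Healthcare: 2.0958
  Mining: 1.7787
  Manufacturing: 1.6648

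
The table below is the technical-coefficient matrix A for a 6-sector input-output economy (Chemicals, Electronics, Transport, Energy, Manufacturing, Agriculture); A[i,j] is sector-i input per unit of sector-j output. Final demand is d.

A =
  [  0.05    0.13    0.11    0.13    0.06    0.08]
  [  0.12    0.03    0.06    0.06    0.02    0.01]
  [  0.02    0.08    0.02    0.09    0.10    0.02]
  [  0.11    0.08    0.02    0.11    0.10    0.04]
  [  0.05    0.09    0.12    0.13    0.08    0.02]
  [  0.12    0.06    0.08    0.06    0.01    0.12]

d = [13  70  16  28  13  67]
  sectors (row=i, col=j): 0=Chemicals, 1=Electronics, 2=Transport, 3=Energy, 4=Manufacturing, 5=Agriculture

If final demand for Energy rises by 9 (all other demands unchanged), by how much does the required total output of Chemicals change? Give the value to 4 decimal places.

1.9944

Form M = I − A:
  [  0.95   -0.13   -0.11   -0.13   -0.06   -0.08]
  [ -0.12    0.97   -0.06   -0.06   -0.02   -0.01]
  [ -0.02   -0.08    0.98   -0.09   -0.10   -0.02]
  [ -0.11   -0.08   -0.02    0.89   -0.10   -0.04]
  [ -0.05   -0.09   -0.12   -0.13    0.92   -0.02]
  [ -0.12   -0.06   -0.08   -0.06   -0.01    0.88]
Leontief inverse L = M⁻¹:
  [  1.1292    0.2023    0.1685    0.2216    0.1218    0.1216]
  [  0.1591    1.0773    0.0961    0.1163    0.0573    0.0355]
  [  0.0677    0.1241    1.0590    0.1484    0.1388    0.0415]
  [  0.1766    0.1478    0.0784    1.1950    0.1540    0.0773]
  [  0.1147    0.1561    0.1707    0.2146    1.1403    0.0518]
  [  0.1843    0.1242    0.1331    0.1356    0.0566    1.1650]
Total output x = L · d:
  x_0 = 1.1292·13 + 0.2023·70 + 0.1685·16 + 0.2216·28 + 0.1218·13 + 0.1216·67 = 47.4738
  x_1 = 0.1591·13 + 1.0773·70 + 0.0961·16 + 0.1163·28 + 0.0573·13 + 0.0355·67 = 85.3931
  x_2 = 0.0677·13 + 0.1241·70 + 1.0590·16 + 0.1484·28 + 0.1388·13 + 0.0415·67 = 35.2554
  x_3 = 0.1766·13 + 0.1478·70 + 0.0784·16 + 1.1950·28 + 0.1540·13 + 0.0773·67 = 54.5348
  x_4 = 0.1147·13 + 0.1561·70 + 0.1707·16 + 0.2146·28 + 1.1403·13 + 0.0518·67 = 39.4514
  x_5 = 0.1843·13 + 0.1242·70 + 0.1331·16 + 0.1356·28 + 0.0566·13 + 1.1650·67 = 95.8040
Δx_0 = L[0,3] · Δd_3 = 0.2216 · 9 = 1.9944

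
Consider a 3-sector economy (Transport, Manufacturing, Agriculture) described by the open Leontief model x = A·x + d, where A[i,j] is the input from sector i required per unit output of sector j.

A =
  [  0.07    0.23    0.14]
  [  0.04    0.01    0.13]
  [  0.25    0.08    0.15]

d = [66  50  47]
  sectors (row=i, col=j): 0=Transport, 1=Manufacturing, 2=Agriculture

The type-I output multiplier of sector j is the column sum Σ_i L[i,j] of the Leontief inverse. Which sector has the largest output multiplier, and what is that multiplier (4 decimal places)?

Form M = I − A:
  [  0.93   -0.23   -0.14]
  [ -0.04    0.99   -0.13]
  [ -0.25   -0.08    0.85]
Leontief inverse L = M⁻¹:
  [  1.1503    0.2861    0.2332]
  [  0.0920    1.0456    0.1751]
  [  0.3470    0.1826    1.2615]
Total output x = L · d:
  x_0 = 1.1503·66 + 0.2861·50 + 0.2332·47 = 101.1821
  x_1 = 0.0920·66 + 1.0456·50 + 0.1751·47 = 66.5848
  x_2 = 0.3470·66 + 0.1826·50 + 1.2615·47 = 91.3204
Output multipliers (column sums of L):
  Transport: 1.5893
  Manufacturing: 1.5143
  Agriculture: 1.6698

Agriculture (1.6698)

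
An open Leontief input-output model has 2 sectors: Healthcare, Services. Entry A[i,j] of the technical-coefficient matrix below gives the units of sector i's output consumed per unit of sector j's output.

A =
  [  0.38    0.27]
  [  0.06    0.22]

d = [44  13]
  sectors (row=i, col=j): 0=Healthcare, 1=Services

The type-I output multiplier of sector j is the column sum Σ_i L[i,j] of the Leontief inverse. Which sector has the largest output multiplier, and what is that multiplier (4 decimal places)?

Form M = I − A:
  [  0.62   -0.27]
  [ -0.06    0.78]
Leontief inverse L = M⁻¹:
  [  1.6688    0.5777]
  [  0.1284    1.3265]
Total output x = L · d:
  x_0 = 1.6688·44 + 0.5777·13 = 80.9371
  x_1 = 0.1284·44 + 1.3265·13 = 22.8926
Output multipliers (column sums of L):
  Healthcare: 1.7972
  Services: 1.9042

Services (1.9042)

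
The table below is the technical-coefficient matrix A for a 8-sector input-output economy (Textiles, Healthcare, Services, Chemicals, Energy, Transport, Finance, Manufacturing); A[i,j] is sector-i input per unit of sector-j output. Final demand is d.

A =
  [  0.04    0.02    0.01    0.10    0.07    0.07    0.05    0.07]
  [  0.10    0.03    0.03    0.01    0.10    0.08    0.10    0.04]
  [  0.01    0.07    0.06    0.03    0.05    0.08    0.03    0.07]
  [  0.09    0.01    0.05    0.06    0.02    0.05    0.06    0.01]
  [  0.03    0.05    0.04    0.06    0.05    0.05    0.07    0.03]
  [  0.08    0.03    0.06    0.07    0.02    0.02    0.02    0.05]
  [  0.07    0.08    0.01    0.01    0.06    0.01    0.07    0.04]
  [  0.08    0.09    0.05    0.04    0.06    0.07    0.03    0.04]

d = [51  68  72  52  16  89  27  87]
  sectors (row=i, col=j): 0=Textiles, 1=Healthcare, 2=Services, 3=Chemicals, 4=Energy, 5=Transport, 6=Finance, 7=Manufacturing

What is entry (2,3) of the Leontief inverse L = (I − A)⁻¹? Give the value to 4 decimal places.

Form M = I − A:
  [  0.96   -0.02   -0.01   -0.10   -0.07   -0.07   -0.05   -0.07]
  [ -0.10    0.97   -0.03   -0.01   -0.10   -0.08   -0.10   -0.04]
  [ -0.01   -0.07    0.94   -0.03   -0.05   -0.08   -0.03   -0.07]
  [ -0.09   -0.01   -0.05    0.94   -0.02   -0.05   -0.06   -0.01]
  [ -0.03   -0.05   -0.04   -0.06    0.95   -0.05   -0.07   -0.03]
  [ -0.08   -0.03   -0.06   -0.07   -0.02    0.98   -0.02   -0.05]
  [ -0.07   -0.08   -0.01   -0.01   -0.06   -0.01    0.93   -0.04]
  [ -0.08   -0.09   -0.05   -0.04   -0.06   -0.07   -0.03    0.96]
Leontief inverse L = M⁻¹:
  [  1.0868    0.0515    0.0378    0.1369    0.1043    0.1051    0.0873    0.0979]
  [  0.1482    1.0688    0.0578    0.0519    0.1440    0.1195    0.1440    0.0768]
  [  0.0532    0.1029    1.0880    0.0606    0.0861    0.1163    0.0651    0.0996]
  [  0.1243    0.0347    0.0705    1.0912    0.0491    0.0792    0.0897    0.0364]
  [  0.0703    0.0792    0.0634    0.0891    1.0833    0.0816    0.1052    0.0565]
  [  0.1156    0.0558    0.0824    0.1010    0.0510    1.0537    0.0504    0.0764]
  [  0.1078    0.1083    0.0287    0.0374    0.0966    0.0417    1.1063    0.0661]
  [  0.1286    0.1237    0.0790    0.0790    0.1032    0.1126    0.0727    1.0749]
Total output x = L · d:
  x_0 = 1.0868·51 + 0.0515·68 + 0.0378·72 + 0.1369·52 + 0.1043·16 + 0.1051·89 + 0.0873·27 + 0.0979·87 = 90.6678
  x_1 = 0.1482·51 + 1.0688·68 + 0.0578·72 + 0.0519·52 + 0.1440·16 + 0.1195·89 + 0.1440·27 + 0.0768·87 = 110.6069
  x_2 = 0.0532·51 + 0.1029·68 + 1.0880·72 + 0.0606·52 + 0.0861·16 + 0.1163·89 + 0.0651·27 + 0.0996·87 = 113.3387
  x_3 = 0.1243·51 + 0.0347·68 + 0.0705·72 + 1.0912·52 + 0.0491·16 + 0.0792·89 + 0.0897·27 + 0.0364·87 = 83.9381
  x_4 = 0.0703·51 + 0.0792·68 + 0.0634·72 + 0.0891·52 + 1.0833·16 + 0.0816·89 + 0.1052·27 + 0.0565·87 = 50.5204
  x_5 = 0.1156·51 + 0.0558·68 + 0.0824·72 + 0.1010·52 + 0.0510·16 + 1.0537·89 + 0.0504·27 + 0.0764·87 = 123.4785
  x_6 = 0.1078·51 + 0.1083·68 + 0.0287·72 + 0.0374·52 + 0.0966·16 + 0.0417·89 + 1.1063·27 + 0.0661·87 = 57.7535
  x_7 = 0.1286·51 + 0.1237·68 + 0.0790·72 + 0.0790·52 + 0.1032·16 + 0.1126·89 + 0.0727·27 + 1.0749·87 = 131.9165

L[2,3] = 0.0606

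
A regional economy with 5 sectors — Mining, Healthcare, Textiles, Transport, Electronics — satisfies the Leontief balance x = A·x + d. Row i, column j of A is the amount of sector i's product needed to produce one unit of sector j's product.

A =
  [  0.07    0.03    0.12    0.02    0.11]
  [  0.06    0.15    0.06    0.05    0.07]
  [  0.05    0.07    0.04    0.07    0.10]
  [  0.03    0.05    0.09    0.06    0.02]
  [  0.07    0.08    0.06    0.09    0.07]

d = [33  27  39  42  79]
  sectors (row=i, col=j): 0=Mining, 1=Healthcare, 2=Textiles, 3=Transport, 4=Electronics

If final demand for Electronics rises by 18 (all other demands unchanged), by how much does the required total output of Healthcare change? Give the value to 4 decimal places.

Form M = I − A:
  [  0.93   -0.03   -0.12   -0.02   -0.11]
  [ -0.06    0.85   -0.06   -0.05   -0.07]
  [ -0.05   -0.07    0.96   -0.07   -0.10]
  [ -0.03   -0.05   -0.09    0.94   -0.02]
  [ -0.07   -0.08   -0.06   -0.09    0.93]
Leontief inverse L = M⁻¹:
  [  1.1014    0.0694    0.1566    0.0535    0.1535]
  [  0.0945    1.2040    0.1022    0.0846    0.1146]
  [  0.0784    0.1101    1.0762    0.1006    0.1354]
  [  0.0498    0.0794    0.1156    1.0823    0.0476]
  [  0.1009    0.1236    0.1012    0.1225    1.1100]
Total output x = L · d:
  x_0 = 1.1014·33 + 0.0694·27 + 0.1566·39 + 0.0535·42 + 0.1535·79 = 58.7009
  x_1 = 0.0945·33 + 1.2040·27 + 0.1022·39 + 0.0846·42 + 0.1146·79 = 52.2200
  x_2 = 0.0784·33 + 0.1101·27 + 1.0762·39 + 0.1006·42 + 0.1354·79 = 62.4600
  x_3 = 0.0498·33 + 0.0794·27 + 0.1156·39 + 1.0823·42 + 0.0476·79 = 57.5133
  x_4 = 0.1009·33 + 0.1236·27 + 0.1012·39 + 0.1225·42 + 1.1100·79 = 103.4521
Δx_1 = L[1,4] · Δd_4 = 0.1146 · 18 = 2.0629

2.0629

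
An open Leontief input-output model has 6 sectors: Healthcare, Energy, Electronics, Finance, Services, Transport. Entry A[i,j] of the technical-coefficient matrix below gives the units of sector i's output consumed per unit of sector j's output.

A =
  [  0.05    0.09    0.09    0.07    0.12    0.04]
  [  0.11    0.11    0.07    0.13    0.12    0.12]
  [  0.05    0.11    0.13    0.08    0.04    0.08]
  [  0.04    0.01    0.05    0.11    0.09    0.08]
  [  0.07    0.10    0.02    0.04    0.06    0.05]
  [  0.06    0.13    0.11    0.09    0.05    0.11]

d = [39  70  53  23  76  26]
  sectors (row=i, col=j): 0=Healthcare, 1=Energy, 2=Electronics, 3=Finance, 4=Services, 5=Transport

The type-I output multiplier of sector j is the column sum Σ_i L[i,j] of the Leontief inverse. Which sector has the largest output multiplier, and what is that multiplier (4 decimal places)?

Energy (2.0566)

Form M = I − A:
  [  0.95   -0.09   -0.09   -0.07   -0.12   -0.04]
  [ -0.11    0.89   -0.07   -0.13   -0.12   -0.12]
  [ -0.05   -0.11    0.87   -0.08   -0.04   -0.08]
  [ -0.04   -0.01   -0.05    0.89   -0.09   -0.08]
  [ -0.07   -0.10   -0.02   -0.04    0.94   -0.05]
  [ -0.06   -0.13   -0.11   -0.09   -0.05    0.89]
Leontief inverse L = M⁻¹:
  [  1.1076    0.1702    0.1550    0.1456    0.1895    0.1104]
  [  0.1910    1.2236    0.1653    0.2411    0.2225    0.2226]
  [  0.1127    0.1996    1.2100    0.1684    0.1161    0.1624]
  [  0.0817    0.0698    0.1017    1.1695    0.1428    0.1354]
  [  0.1157    0.1623    0.0697    0.0999    1.1174    0.1051]
  [  0.1313    0.2310    0.1983    0.1897    0.1369    1.2032]
Total output x = L · d:
  x_0 = 1.1076·39 + 0.1702·70 + 0.1550·53 + 0.1456·23 + 0.1895·76 + 0.1104·26 = 83.9441
  x_1 = 0.1910·39 + 1.2236·70 + 0.1653·53 + 0.2411·23 + 0.2225·76 + 0.2226·26 = 130.1069
  x_2 = 0.1127·39 + 0.1996·70 + 1.2100·53 + 0.1684·23 + 0.1161·76 + 0.1624·26 = 99.4223
  x_3 = 0.0817·39 + 0.0698·70 + 0.1017·53 + 1.1695·23 + 0.1428·76 + 0.1354·26 = 54.7369
  x_4 = 0.1157·39 + 0.1623·70 + 0.0697·53 + 0.0999·23 + 1.1174·76 + 0.1051·26 = 109.5291
  x_5 = 0.1313·39 + 0.2310·70 + 0.1983·53 + 0.1897·23 + 0.1369·76 + 1.2032·26 = 77.8537
Output multipliers (column sums of L):
  Healthcare: 1.7399
  Energy: 2.0566
  Electronics: 1.9001
  Finance: 2.0143
  Services: 1.9253
  Transport: 1.9391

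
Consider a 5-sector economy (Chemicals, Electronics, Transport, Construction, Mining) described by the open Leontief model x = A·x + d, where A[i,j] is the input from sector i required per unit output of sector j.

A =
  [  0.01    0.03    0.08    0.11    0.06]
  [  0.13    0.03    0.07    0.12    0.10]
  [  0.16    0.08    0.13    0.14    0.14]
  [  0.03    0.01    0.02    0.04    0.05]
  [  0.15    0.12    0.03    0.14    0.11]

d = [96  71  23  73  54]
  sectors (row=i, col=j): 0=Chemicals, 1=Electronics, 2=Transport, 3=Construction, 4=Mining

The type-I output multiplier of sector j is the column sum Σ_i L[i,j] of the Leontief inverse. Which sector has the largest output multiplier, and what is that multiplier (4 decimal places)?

Form M = I − A:
  [  0.99   -0.03   -0.08   -0.11   -0.06]
  [ -0.13    0.97   -0.07   -0.12   -0.10]
  [ -0.16   -0.08    0.87   -0.14   -0.14]
  [ -0.03   -0.01   -0.02    0.96   -0.05]
  [ -0.15   -0.12   -0.03   -0.14    0.89]
Leontief inverse L = M⁻¹:
  [  1.0555    0.0561    0.1088    0.1589    0.1035]
  [  0.1890    1.0681    0.1134    0.1953    0.1616]
  [  0.2552    0.1385    1.1980    0.2556    0.2356]
  [  0.0517    0.0242    0.0337    1.0659    0.0714]
  [  0.2201    0.1619    0.0793    0.2294    1.1820]
Total output x = L · d:
  x_0 = 1.0555·96 + 0.0561·71 + 0.1088·23 + 0.1589·73 + 0.1035·54 = 125.0045
  x_1 = 0.1890·96 + 1.0681·71 + 0.1134·23 + 0.1953·73 + 0.1616·54 = 119.5647
  x_2 = 0.2552·96 + 0.1385·71 + 1.1980·23 + 0.2556·73 + 0.2356·54 = 93.2732
  x_3 = 0.0517·96 + 0.0242·71 + 0.0337·23 + 1.0659·73 + 0.0714·54 = 89.1277
  x_4 = 0.2201·96 + 0.1619·71 + 0.0793·23 + 0.2294·73 + 1.1820·54 = 115.0276
Output multipliers (column sums of L):
  Chemicals: 1.7716
  Electronics: 1.4488
  Transport: 1.5332
  Construction: 1.9052
  Mining: 1.7540

Construction (1.9052)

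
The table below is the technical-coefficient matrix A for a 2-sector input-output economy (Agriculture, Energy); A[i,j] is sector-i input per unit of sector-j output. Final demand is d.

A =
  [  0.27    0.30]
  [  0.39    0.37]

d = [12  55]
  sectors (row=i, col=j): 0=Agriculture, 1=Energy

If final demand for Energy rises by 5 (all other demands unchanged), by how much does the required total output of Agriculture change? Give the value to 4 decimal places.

Form M = I − A:
  [  0.73   -0.30]
  [ -0.39    0.63]
Leontief inverse L = M⁻¹:
  [  1.8373    0.8749]
  [  1.1374    2.1289]
Total output x = L · d:
  x_0 = 1.8373·12 + 0.8749·55 = 70.1662
  x_1 = 1.1374·12 + 2.1289·55 = 130.7378
Δx_0 = L[0,1] · Δd_1 = 0.8749 · 5 = 4.3745

4.3745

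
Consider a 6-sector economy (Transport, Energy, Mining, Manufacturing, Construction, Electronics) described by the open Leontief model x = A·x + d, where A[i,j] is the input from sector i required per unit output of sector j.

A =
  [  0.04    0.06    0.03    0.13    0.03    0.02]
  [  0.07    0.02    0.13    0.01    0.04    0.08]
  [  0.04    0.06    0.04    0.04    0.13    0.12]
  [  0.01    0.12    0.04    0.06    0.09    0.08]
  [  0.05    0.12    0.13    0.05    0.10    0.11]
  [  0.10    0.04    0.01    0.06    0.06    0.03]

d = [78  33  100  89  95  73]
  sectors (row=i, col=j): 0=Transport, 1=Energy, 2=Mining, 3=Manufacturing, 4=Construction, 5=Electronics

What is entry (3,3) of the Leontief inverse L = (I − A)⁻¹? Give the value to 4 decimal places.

L[3,3] = 1.0919

Form M = I − A:
  [  0.96   -0.06   -0.03   -0.13   -0.03   -0.02]
  [ -0.07    0.98   -0.13   -0.01   -0.04   -0.08]
  [ -0.04   -0.06    0.96   -0.04   -0.13   -0.12]
  [ -0.01   -0.12   -0.04    0.94   -0.09   -0.08]
  [ -0.05   -0.12   -0.13   -0.05    0.90   -0.11]
  [ -0.10   -0.04   -0.01   -0.06   -0.06    0.97]
Leontief inverse L = M⁻¹:
  [  1.0629    0.0991    0.0631    0.1581    0.0687    0.0587]
  [  0.1016    1.0575    0.1612    0.0446    0.0863    0.1227]
  [  0.0820    0.1111    1.0894    0.0797    0.1845    0.1731]
  [  0.0481    0.1646    0.0896    1.0919    0.1398    0.1316]
  [  0.1022    0.1810    0.1924    0.0982    1.1723    0.1819]
  [  0.1239    0.0764    0.0418    0.0926    0.0937    1.0632]
Total output x = L · d:
  x_0 = 1.0629·78 + 0.0991·33 + 0.0631·100 + 0.1581·89 + 0.0687·95 + 0.0587·73 = 117.3741
  x_1 = 0.1016·78 + 1.0575·33 + 0.1612·100 + 0.0446·89 + 0.0863·95 + 0.1227·73 = 80.0679
  x_2 = 0.0820·78 + 0.1111·33 + 1.0894·100 + 0.0797·89 + 0.1845·95 + 0.1731·73 = 156.2689
  x_3 = 0.0481·78 + 0.1646·33 + 0.0896·100 + 1.0919·89 + 0.1398·95 + 0.1316·73 = 138.2076
  x_4 = 0.1022·78 + 0.1810·33 + 0.1924·100 + 0.0982·89 + 1.1723·95 + 0.1819·73 = 166.5843
  x_5 = 0.1239·78 + 0.0764·33 + 0.0418·100 + 0.0926·89 + 0.0937·95 + 1.0632·73 = 111.1240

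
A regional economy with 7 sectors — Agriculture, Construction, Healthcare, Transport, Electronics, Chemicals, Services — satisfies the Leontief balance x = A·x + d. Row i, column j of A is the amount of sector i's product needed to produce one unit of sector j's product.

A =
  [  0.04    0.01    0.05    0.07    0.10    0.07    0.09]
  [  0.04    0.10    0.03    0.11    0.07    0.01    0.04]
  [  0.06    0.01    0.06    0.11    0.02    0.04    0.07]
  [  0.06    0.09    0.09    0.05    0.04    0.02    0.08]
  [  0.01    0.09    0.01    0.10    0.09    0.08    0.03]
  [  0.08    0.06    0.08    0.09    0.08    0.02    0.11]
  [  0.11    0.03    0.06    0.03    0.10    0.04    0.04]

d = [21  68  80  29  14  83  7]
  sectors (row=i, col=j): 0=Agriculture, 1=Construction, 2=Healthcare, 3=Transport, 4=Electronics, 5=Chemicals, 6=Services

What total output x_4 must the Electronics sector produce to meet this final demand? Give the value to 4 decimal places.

Form M = I − A:
  [  0.96   -0.01   -0.05   -0.07   -0.10   -0.07   -0.09]
  [ -0.04    0.90   -0.03   -0.11   -0.07   -0.01   -0.04]
  [ -0.06   -0.01    0.94   -0.11   -0.02   -0.04   -0.07]
  [ -0.06   -0.09   -0.09    0.95   -0.04   -0.02   -0.08]
  [ -0.01   -0.09   -0.01   -0.10    0.91   -0.08   -0.03]
  [ -0.08   -0.06   -0.08   -0.09   -0.08    0.98   -0.11]
  [ -0.11   -0.03   -0.06   -0.03   -0.10   -0.04    0.96]
Leontief inverse L = M⁻¹:
  [  1.0833    0.0526    0.0906    0.1267    0.1548    0.1024    0.1375]
  [  0.0756    1.1459    0.0658    0.1642    0.1172    0.0360    0.0811]
  [  0.0994    0.0434    1.0989    0.1561    0.0635    0.0654    0.1137]
  [  0.1021    0.1299    0.1288    1.1083    0.0908    0.0490    0.1252]
  [  0.0480    0.1405    0.0481    0.1579    1.1405    0.1062    0.0748]
  [  0.1309    0.1090    0.1276    0.1576    0.1436    1.0578    0.1649]
  [  0.1464    0.0678    0.0955    0.0871    0.1530    0.0736    1.0856]
Total output x = L · d:
  x_0 = 1.0833·21 + 0.0526·68 + 0.0906·80 + 0.1267·29 + 0.1548·14 + 0.1024·83 + 0.1375·7 = 48.8824
  x_1 = 0.0756·21 + 1.1459·68 + 0.0658·80 + 0.1642·29 + 0.1172·14 + 0.0360·83 + 0.0811·7 = 94.7346
  x_2 = 0.0994·21 + 0.0434·68 + 1.0989·80 + 0.1561·29 + 0.0635·14 + 0.0654·83 + 0.1137·7 = 104.5972
  x_3 = 0.1021·21 + 0.1299·68 + 0.1288·80 + 1.1083·29 + 0.0908·14 + 0.0490·83 + 0.1252·7 = 59.6403
  x_4 = 0.0480·21 + 0.1405·68 + 0.0481·80 + 0.1579·29 + 1.1405·14 + 0.1062·83 + 0.0748·7 = 44.2942
  x_5 = 0.1309·21 + 0.1090·68 + 0.1276·80 + 0.1576·29 + 0.1436·14 + 1.0578·83 + 0.1649·7 = 115.8983
  x_6 = 0.1464·21 + 0.0678·68 + 0.0955·80 + 0.0871·29 + 0.1530·14 + 0.0736·83 + 1.0856·7 = 33.6974

44.2942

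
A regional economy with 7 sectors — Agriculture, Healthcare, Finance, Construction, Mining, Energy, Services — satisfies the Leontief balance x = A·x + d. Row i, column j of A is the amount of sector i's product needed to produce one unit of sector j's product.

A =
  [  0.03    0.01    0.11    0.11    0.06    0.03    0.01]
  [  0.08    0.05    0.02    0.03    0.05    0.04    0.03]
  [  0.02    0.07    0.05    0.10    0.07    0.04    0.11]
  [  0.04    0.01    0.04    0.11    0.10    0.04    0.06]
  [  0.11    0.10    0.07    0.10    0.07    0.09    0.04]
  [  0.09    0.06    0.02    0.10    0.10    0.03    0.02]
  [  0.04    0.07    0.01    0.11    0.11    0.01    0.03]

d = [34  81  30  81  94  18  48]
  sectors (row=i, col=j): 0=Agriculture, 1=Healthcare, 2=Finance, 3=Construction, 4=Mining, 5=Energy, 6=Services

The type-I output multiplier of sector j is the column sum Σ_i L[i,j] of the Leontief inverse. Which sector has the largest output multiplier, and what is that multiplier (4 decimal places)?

Form M = I − A:
  [  0.97   -0.01   -0.11   -0.11   -0.06   -0.03   -0.01]
  [ -0.08    0.95   -0.02   -0.03   -0.05   -0.04   -0.03]
  [ -0.02   -0.07    0.95   -0.10   -0.07   -0.04   -0.11]
  [ -0.04   -0.01   -0.04    0.89   -0.10   -0.04   -0.06]
  [ -0.11   -0.10   -0.07   -0.10    0.93   -0.09   -0.04]
  [ -0.09   -0.06   -0.02   -0.10   -0.10    0.97   -0.02]
  [ -0.04   -0.07   -0.01   -0.11   -0.11   -0.01    0.97]
Leontief inverse L = M⁻¹:
  [  1.0644    0.0422    0.1414    0.1736    0.1118    0.0585    0.0449]
  [  0.1108    1.0751    0.0472    0.0783    0.0894    0.0617    0.0495]
  [  0.0669    0.1119    1.0832    0.1751    0.1356    0.0726    0.1449]
  [  0.0826    0.0468    0.0745    1.1811    0.1591    0.0720    0.0918]
  [  0.1683    0.1477    0.1189    0.1930    1.1476    0.1315    0.0818]
  [  0.1346    0.0949    0.0592    0.1698    0.1568    1.0635    0.0499]
  [  0.0824    0.1035    0.0429    0.1722    0.1623    0.0417    1.0580]
Total output x = L · d:
  x_0 = 1.0644·34 + 0.0422·81 + 0.1414·30 + 0.1736·81 + 0.1118·94 + 0.0585·18 + 0.0449·48 = 71.6306
  x_1 = 0.1108·34 + 1.0751·81 + 0.0472·30 + 0.0783·81 + 0.0894·94 + 0.0617·18 + 0.0495·48 = 110.5018
  x_2 = 0.0669·34 + 0.1119·81 + 1.0832·30 + 0.1751·81 + 0.1356·94 + 0.0726·18 + 0.1449·48 = 79.0234
  x_3 = 0.0826·34 + 0.0468·81 + 0.0745·30 + 1.1811·81 + 0.1591·94 + 0.0720·18 + 0.0918·48 = 125.1581
  x_4 = 0.1683·34 + 0.1477·81 + 0.1189·30 + 0.1930·81 + 1.1476·94 + 0.1315·18 + 0.0818·48 = 151.0442
  x_5 = 0.1346·34 + 0.0949·81 + 0.0592·30 + 0.1698·81 + 0.1568·94 + 1.0635·18 + 0.0499·48 = 64.0637
  x_6 = 0.0824·34 + 0.1035·81 + 0.0429·30 + 0.1722·81 + 0.1623·94 + 0.0417·18 + 1.0580·48 = 93.2098
Output multipliers (column sums of L):
  Agriculture: 1.7100
  Healthcare: 1.6221
  Finance: 1.5672
  Construction: 2.1429
  Mining: 1.9625
  Energy: 1.5015
  Services: 1.5209

Construction (2.1429)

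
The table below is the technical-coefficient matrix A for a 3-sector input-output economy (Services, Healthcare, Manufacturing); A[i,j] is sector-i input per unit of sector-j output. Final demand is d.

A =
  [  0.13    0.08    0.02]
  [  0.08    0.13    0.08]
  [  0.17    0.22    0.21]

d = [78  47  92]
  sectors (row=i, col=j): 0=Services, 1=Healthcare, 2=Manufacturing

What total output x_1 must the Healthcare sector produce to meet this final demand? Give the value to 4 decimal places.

Form M = I − A:
  [  0.87   -0.08   -0.02]
  [ -0.08    0.87   -0.08]
  [ -0.17   -0.22    0.79]
Leontief inverse L = M⁻¹:
  [  1.1684    0.1179    0.0415]
  [  0.1340    1.1932    0.1242]
  [  0.2887    0.3577    1.3094]
Total output x = L · d:
  x_0 = 1.1684·78 + 0.1179·47 + 0.0415·92 = 100.4970
  x_1 = 0.1340·78 + 1.1932·47 + 0.1242·92 = 77.9576
  x_2 = 0.2887·78 + 0.3577·47 + 1.3094·92 = 159.7913

77.9576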